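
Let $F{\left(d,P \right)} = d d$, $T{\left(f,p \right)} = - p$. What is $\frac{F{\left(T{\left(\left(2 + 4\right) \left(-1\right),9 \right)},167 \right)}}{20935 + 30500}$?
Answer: $\frac{1}{635} \approx 0.0015748$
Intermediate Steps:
$F{\left(d,P \right)} = d^{2}$
$\frac{F{\left(T{\left(\left(2 + 4\right) \left(-1\right),9 \right)},167 \right)}}{20935 + 30500} = \frac{\left(\left(-1\right) 9\right)^{2}}{20935 + 30500} = \frac{\left(-9\right)^{2}}{51435} = 81 \cdot \frac{1}{51435} = \frac{1}{635}$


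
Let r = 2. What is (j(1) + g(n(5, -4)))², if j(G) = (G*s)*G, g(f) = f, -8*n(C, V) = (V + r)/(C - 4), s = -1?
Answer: 9/16 ≈ 0.56250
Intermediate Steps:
n(C, V) = -(2 + V)/(8*(-4 + C)) (n(C, V) = -(V + 2)/(8*(C - 4)) = -(2 + V)/(8*(-4 + C)))
j(G) = -G² (j(G) = (G*(-1))*G = (-G)*G = -G²)
(j(1) + g(n(5, -4)))² = (-1*1² + (-2 - 1*(-4))/(8*(-4 + 5)))² = (-1*1 + (⅛)*(-2 + 4)/1)² = (-1 + (⅛)*1*2)² = (-1 + ¼)² = (-¾)² = 9/16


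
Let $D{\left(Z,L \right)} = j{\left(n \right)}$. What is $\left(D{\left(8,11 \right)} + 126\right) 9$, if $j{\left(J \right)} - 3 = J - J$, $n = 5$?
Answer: $1161$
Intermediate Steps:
$j{\left(J \right)} = 3$ ($j{\left(J \right)} = 3 + \left(J - J\right) = 3 + 0 = 3$)
$D{\left(Z,L \right)} = 3$
$\left(D{\left(8,11 \right)} + 126\right) 9 = \left(3 + 126\right) 9 = 129 \cdot 9 = 1161$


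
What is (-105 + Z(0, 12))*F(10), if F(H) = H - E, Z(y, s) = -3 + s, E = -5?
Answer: -1440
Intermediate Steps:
F(H) = 5 + H (F(H) = H - 1*(-5) = H + 5 = 5 + H)
(-105 + Z(0, 12))*F(10) = (-105 + (-3 + 12))*(5 + 10) = (-105 + 9)*15 = -96*15 = -1440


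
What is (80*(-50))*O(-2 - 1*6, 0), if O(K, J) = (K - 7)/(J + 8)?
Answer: 7500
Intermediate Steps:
O(K, J) = (-7 + K)/(8 + J)
(80*(-50))*O(-2 - 1*6, 0) = (80*(-50))*((-7 + (-2 - 1*6))/(8 + 0)) = -4000*(-7 + (-2 - 6))/8 = -500*(-7 - 8) = -500*(-15) = -4000*(-15/8) = 7500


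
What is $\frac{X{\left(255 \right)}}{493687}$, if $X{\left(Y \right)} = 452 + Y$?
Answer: $\frac{707}{493687} \approx 0.0014321$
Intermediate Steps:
$\frac{X{\left(255 \right)}}{493687} = \frac{452 + 255}{493687} = 707 \cdot \frac{1}{493687} = \frac{707}{493687}$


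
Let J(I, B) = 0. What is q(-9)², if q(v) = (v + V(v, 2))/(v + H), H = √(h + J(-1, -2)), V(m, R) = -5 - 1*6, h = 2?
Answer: 400/(9 - √2)² ≈ 6.9512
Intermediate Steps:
V(m, R) = -11 (V(m, R) = -5 - 6 = -11)
H = √2 (H = √(2 + 0) = √2 ≈ 1.4142)
q(v) = (-11 + v)/(v + √2) (q(v) = (v - 11)/(v + √2) = (-11 + v)/(v + √2))
q(-9)² = ((-11 - 9)/(-9 + √2))² = (-20/(-9 + √2))² = 400/(-9 + √2)²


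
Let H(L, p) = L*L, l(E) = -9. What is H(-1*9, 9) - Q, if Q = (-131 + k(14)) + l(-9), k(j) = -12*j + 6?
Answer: 383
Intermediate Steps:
H(L, p) = L²
k(j) = 6 - 12*j
Q = -302 (Q = (-131 + (6 - 12*14)) - 9 = (-131 + (6 - 168)) - 9 = (-131 - 162) - 9 = -293 - 9 = -302)
H(-1*9, 9) - Q = (-1*9)² - 1*(-302) = (-9)² + 302 = 81 + 302 = 383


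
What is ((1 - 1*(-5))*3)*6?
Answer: 108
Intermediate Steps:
((1 - 1*(-5))*3)*6 = ((1 + 5)*3)*6 = (6*3)*6 = 18*6 = 108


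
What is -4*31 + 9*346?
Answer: 2990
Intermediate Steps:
-4*31 + 9*346 = -124 + 3114 = 2990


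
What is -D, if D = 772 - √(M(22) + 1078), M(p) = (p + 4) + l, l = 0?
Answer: -772 + 4*√69 ≈ -738.77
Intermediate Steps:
M(p) = 4 + p (M(p) = (p + 4) + 0 = (4 + p) + 0 = 4 + p)
D = 772 - 4*√69 (D = 772 - √((4 + 22) + 1078) = 772 - √(26 + 1078) = 772 - √1104 = 772 - 4*√69 ≈ 738.77)
-D = -(772 - 4*√69) = -772 + 4*√69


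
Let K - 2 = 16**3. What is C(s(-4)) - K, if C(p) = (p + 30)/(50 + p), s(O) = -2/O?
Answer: -413837/101 ≈ -4097.4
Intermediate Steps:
K = 4098 (K = 2 + 16**3 = 2 + 4096 = 4098)
C(p) = (30 + p)/(50 + p)
C(s(-4)) - K = (30 - 2/(-4))/(50 - 2/(-4)) - 1*4098 = (30 - 2*(-1/4))/(50 - 2*(-1/4)) - 4098 = (30 + 1/2)/(50 + 1/2) - 4098 = (61/2)/(101/2) - 4098 = (2/101)*(61/2) - 4098 = 61/101 - 4098 = -413837/101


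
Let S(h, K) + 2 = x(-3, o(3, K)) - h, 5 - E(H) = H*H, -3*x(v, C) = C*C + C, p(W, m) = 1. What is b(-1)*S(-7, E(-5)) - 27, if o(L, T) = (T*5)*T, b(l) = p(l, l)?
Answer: -1334022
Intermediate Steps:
b(l) = 1
o(L, T) = 5*T² (o(L, T) = (5*T)*T = 5*T²)
x(v, C) = -C/3 - C²/3 (x(v, C) = -(C*C + C)/3 = -(C² + C)/3 = -(C + C²)/3 = -C/3 - C²/3)
E(H) = 5 - H² (E(H) = 5 - H*H = 5 - H²)
S(h, K) = -2 - h - 5*K²*(1 + 5*K²)/3 (S(h, K) = -2 + (-5*K²*(1 + 5*K²)/3 - h) = -2 + (-h - 5*K²*(1 + 5*K²)/3) = -2 - h - 5*K²*(1 + 5*K²)/3)
b(-1)*S(-7, E(-5)) - 27 = 1*(-2 - 1*(-7) - 25*(5 - 1*(-5)²)⁴/3 - 5*(5 - 1*(-5)²)²/3) - 27 = 1*(-2 + 7 - 25*(5 - 1*25)⁴/3 - 5*(5 - 1*25)²/3) - 27 = 1*(-2 + 7 - 25*(5 - 25)⁴/3 - 5*(5 - 25)²/3) - 27 = 1*(-2 + 7 - 25/3*(-20)⁴ - 5/3*(-20)²) - 27 = 1*(-2 + 7 - 25/3*160000 - 5/3*400) - 27 = 1*(-2 + 7 - 4000000/3 - 2000/3) - 27 = 1*(-1333995) - 27 = -1333995 - 27 = -1334022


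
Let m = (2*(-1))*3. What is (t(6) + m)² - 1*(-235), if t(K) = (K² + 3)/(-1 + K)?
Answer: 5956/25 ≈ 238.24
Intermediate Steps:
m = -6 (m = -2*3 = -6)
t(K) = (3 + K²)/(-1 + K)
(t(6) + m)² - 1*(-235) = ((3 + 6²)/(-1 + 6) - 6)² - 1*(-235) = ((3 + 36)/5 - 6)² + 235 = ((⅕)*39 - 6)² + 235 = (39/5 - 6)² + 235 = (9/5)² + 235 = 81/25 + 235 = 5956/25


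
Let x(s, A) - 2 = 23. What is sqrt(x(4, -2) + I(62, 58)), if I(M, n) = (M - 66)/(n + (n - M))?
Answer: sqrt(2019)/9 ≈ 4.9926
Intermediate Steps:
x(s, A) = 25 (x(s, A) = 2 + 23 = 25)
I(M, n) = (-66 + M)/(-M + 2*n)
sqrt(x(4, -2) + I(62, 58)) = sqrt(25 + (66 - 1*62)/(62 - 2*58)) = sqrt(25 + (66 - 62)/(62 - 116)) = sqrt(25 + 4/(-54)) = sqrt(25 - 1/54*4) = sqrt(25 - 2/27) = sqrt(673/27) = sqrt(2019)/9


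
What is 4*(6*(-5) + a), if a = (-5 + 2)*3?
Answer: -156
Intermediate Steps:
a = -9 (a = -3*3 = -9)
4*(6*(-5) + a) = 4*(6*(-5) - 9) = 4*(-30 - 9) = 4*(-39) = -156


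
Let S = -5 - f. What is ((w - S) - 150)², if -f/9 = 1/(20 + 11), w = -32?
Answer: 30206016/961 ≈ 31432.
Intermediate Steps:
f = -9/31 (f = -9/(20 + 11) = -9/31 ≈ -0.29032)
S = -146/31 (S = -5 - 1*(-9/31) = -5 + 9/31 = -146/31 ≈ -4.7097)
((w - S) - 150)² = ((-32 - 1*(-146/31)) - 150)² = ((-32 + 146/31) - 150)² = (-846/31 - 150)² = (-5496/31)² = 30206016/961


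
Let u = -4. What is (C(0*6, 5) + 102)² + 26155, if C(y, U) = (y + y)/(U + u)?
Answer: 36559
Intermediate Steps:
C(y, U) = 2*y/(-4 + U) (C(y, U) = (y + y)/(U - 4) = (2*y)/(-4 + U) = 2*y/(-4 + U))
(C(0*6, 5) + 102)² + 26155 = (2*(0*6)/(-4 + 5) + 102)² + 26155 = (2*0/1 + 102)² + 26155 = (2*0*1 + 102)² + 26155 = (0 + 102)² + 26155 = 102² + 26155 = 10404 + 26155 = 36559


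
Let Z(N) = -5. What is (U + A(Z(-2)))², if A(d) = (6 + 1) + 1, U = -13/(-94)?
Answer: 585225/8836 ≈ 66.232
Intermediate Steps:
U = 13/94 (U = -13*(-1/94) = 13/94 ≈ 0.13830)
A(d) = 8 (A(d) = 7 + 1 = 8)
(U + A(Z(-2)))² = (13/94 + 8)² = (765/94)² = 585225/8836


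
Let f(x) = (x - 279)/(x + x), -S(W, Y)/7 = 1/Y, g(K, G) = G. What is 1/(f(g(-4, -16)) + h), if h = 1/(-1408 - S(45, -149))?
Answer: 6713568/61885937 ≈ 0.10848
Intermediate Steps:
S(W, Y) = -7/Y
h = -149/209799 (h = 1/(-1408 - (-7)/(-149)) = 1/(-1408 - (-7)*(-1)/149) = 1/(-1408 - 1*7/149) = 1/(-1408 - 7/149) = 1/(-209799/149) = -149/209799 ≈ -0.00071020)
f(x) = (-279 + x)/(2*x) (f(x) = (-279 + x)/((2*x)) = (-279 + x)*(1/(2*x)) = (-279 + x)/(2*x))
1/(f(g(-4, -16)) + h) = 1/((½)*(-279 - 16)/(-16) - 149/209799) = 1/((½)*(-1/16)*(-295) - 149/209799) = 1/(295/32 - 149/209799) = 1/(61885937/6713568) = 6713568/61885937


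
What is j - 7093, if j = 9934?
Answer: 2841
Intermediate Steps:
j - 7093 = 9934 - 7093 = 2841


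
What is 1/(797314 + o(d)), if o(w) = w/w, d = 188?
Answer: 1/797315 ≈ 1.2542e-6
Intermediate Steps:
o(w) = 1
1/(797314 + o(d)) = 1/(797314 + 1) = 1/797315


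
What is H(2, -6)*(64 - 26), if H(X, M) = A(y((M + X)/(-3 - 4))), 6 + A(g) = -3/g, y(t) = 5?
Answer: -1254/5 ≈ -250.80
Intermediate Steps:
A(g) = -6 - 3/g
H(X, M) = -33/5 (H(X, M) = -6 - 3/5 = -6 - 3*⅕ = -6 - ⅗ = -33/5)
H(2, -6)*(64 - 26) = -33*(64 - 26)/5 = -33/5*38 = -1254/5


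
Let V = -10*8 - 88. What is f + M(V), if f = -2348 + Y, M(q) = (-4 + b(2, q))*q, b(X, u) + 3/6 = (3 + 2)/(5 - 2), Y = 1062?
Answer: -810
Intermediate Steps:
b(X, u) = 7/6 (b(X, u) = -½ + (3 + 2)/(5 - 2) = -½ + 5/3 = 7/6)
V = -168 (V = -80 - 88 = -168)
M(q) = -17*q/6 (M(q) = (-4 + 7/6)*q = -17*q/6)
f = -1286 (f = -2348 + 1062 = -1286)
f + M(V) = -1286 - 17/6*(-168) = -1286 + 476 = -810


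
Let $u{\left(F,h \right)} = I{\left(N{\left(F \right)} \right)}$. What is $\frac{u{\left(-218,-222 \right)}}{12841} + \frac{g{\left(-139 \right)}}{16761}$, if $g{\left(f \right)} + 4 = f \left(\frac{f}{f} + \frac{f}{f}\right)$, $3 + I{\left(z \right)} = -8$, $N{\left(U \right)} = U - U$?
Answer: $- \frac{1268511}{71742667} \approx -0.017681$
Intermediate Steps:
$N{\left(U \right)} = 0$
$I{\left(z \right)} = -11$ ($I{\left(z \right)} = -3 - 8 = -11$)
$u{\left(F,h \right)} = -11$
$g{\left(f \right)} = -4 + 2 f$ ($g{\left(f \right)} = -4 + f \left(\frac{f}{f} + \frac{f}{f}\right) = -4 + f \left(1 + 1\right) = -4 + f 2 = -4 + 2 f$)
$\frac{u{\left(-218,-222 \right)}}{12841} + \frac{g{\left(-139 \right)}}{16761} = - \frac{11}{12841} + \frac{-4 + 2 \left(-139\right)}{16761} = \left(-11\right) \frac{1}{12841} + \left(-4 - 278\right) \frac{1}{16761} = - \frac{11}{12841} - \frac{94}{5587} = - \frac{1268511}{71742667}$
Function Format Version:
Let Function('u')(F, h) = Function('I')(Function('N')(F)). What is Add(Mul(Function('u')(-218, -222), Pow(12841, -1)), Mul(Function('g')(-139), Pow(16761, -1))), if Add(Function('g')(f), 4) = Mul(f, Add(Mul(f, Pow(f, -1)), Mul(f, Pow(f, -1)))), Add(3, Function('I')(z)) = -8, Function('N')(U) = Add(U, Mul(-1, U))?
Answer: Rational(-1268511, 71742667) ≈ -0.017681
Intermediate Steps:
Function('N')(U) = 0
Function('I')(z) = -11 (Function('I')(z) = Add(-3, -8) = -11)
Function('u')(F, h) = -11
Function('g')(f) = Add(-4, Mul(2, f)) (Function('g')(f) = Add(-4, Mul(f, Add(Mul(f, Pow(f, -1)), Mul(f, Pow(f, -1))))) = Add(-4, Mul(f, Add(1, 1))) = Add(-4, Mul(f, 2)) = Add(-4, Mul(2, f)))
Add(Mul(Function('u')(-218, -222), Pow(12841, -1)), Mul(Function('g')(-139), Pow(16761, -1))) = Add(Mul(-11, Pow(12841, -1)), Mul(Add(-4, Mul(2, -139)), Pow(16761, -1))) = Add(Mul(-11, Rational(1, 12841)), Mul(Add(-4, -278), Rational(1, 16761))) = Add(Rational(-11, 12841), Mul(-282, Rational(1, 16761))) = Add(Rational(-11, 12841), Rational(-94, 5587)) = Rational(-1268511, 71742667)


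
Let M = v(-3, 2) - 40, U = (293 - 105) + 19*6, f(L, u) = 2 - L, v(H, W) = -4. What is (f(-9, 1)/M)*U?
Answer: -151/2 ≈ -75.500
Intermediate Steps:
U = 302 (U = 188 + 114 = 302)
M = -44 (M = -4 - 40 = -44)
(f(-9, 1)/M)*U = ((2 - 1*(-9))/(-44))*302 = ((2 + 9)*(-1/44))*302 = (11*(-1/44))*302 = -¼*302 = -151/2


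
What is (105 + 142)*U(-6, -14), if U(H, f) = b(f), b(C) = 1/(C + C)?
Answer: -247/28 ≈ -8.8214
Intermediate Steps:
b(C) = 1/(2*C)
U(H, f) = 1/(2*f)
(105 + 142)*U(-6, -14) = (105 + 142)*((½)/(-14)) = 247*((½)*(-1/14)) = 247*(-1/28) = -247/28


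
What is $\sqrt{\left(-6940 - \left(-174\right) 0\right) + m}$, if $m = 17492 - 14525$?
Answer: $i \sqrt{3973} \approx 63.032 i$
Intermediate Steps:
$m = 2967$
$\sqrt{\left(-6940 - \left(-174\right) 0\right) + m} = \sqrt{\left(-6940 - \left(-174\right) 0\right) + 2967} = \sqrt{\left(-6940 - 0\right) + 2967} = \sqrt{\left(-6940 + 0\right) + 2967} = \sqrt{-6940 + 2967} = \sqrt{-3973} = i \sqrt{3973}$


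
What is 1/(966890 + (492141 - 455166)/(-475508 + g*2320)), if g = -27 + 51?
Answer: 419828/405927457945 ≈ 1.0342e-6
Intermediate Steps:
g = 24
1/(966890 + (492141 - 455166)/(-475508 + g*2320)) = 1/(966890 + (492141 - 455166)/(-475508 + 24*2320)) = 1/(966890 + 36975/(-475508 + 55680)) = 1/(966890 + 36975/(-419828)) = 1/(966890 + 36975*(-1/419828)) = 1/(966890 - 36975/419828) = 1/(405927457945/419828) = 419828/405927457945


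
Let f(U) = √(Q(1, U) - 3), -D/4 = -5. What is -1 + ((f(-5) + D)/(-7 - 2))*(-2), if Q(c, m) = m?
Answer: 31/9 + 4*I*√2/9 ≈ 3.4444 + 0.62854*I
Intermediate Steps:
D = 20 (D = -4*(-5) = 20)
f(U) = √(-3 + U) (f(U) = √(U - 3) = √(-3 + U))
-1 + ((f(-5) + D)/(-7 - 2))*(-2) = -1 + ((√(-3 - 5) + 20)/(-7 - 2))*(-2) = -1 + ((√(-8) + 20)/(-9))*(-2) = -1 + ((2*I*√2 + 20)*(-⅑))*(-2) = -1 + ((20 + 2*I*√2)*(-⅑))*(-2) = -1 + (-20/9 - 2*I*√2/9)*(-2) = -1 + (40/9 + 4*I*√2/9) = 31/9 + 4*I*√2/9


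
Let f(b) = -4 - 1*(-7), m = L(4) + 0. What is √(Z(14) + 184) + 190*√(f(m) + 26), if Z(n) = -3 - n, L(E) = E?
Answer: √167 + 190*√29 ≈ 1036.1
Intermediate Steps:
m = 4 (m = 4 + 0 = 4)
f(b) = 3 (f(b) = -4 + 7 = 3)
√(Z(14) + 184) + 190*√(f(m) + 26) = √((-3 - 1*14) + 184) + 190*√(3 + 26) = √((-3 - 14) + 184) + 190*√29 = √(-17 + 184) + 190*√29 = √167 + 190*√29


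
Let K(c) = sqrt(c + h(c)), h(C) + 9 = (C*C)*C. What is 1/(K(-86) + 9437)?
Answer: 9437/89693120 - I*sqrt(636151)/89693120 ≈ 0.00010521 - 8.8924e-6*I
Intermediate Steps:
h(C) = -9 + C**3 (h(C) = -9 + (C*C)*C = -9 + C**2*C = -9 + C**3)
K(c) = sqrt(-9 + c + c**3) (K(c) = sqrt(c + (-9 + c**3)) = sqrt(-9 + c + c**3))
1/(K(-86) + 9437) = 1/(sqrt(-9 - 86 + (-86)**3) + 9437) = 1/(sqrt(-9 - 86 - 636056) + 9437) = 1/(sqrt(-636151) + 9437) = 1/(I*sqrt(636151) + 9437) = 1/(9437 + I*sqrt(636151))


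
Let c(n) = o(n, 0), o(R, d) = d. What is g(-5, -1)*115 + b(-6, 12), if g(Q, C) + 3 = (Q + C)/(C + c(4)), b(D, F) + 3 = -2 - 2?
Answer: 338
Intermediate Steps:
b(D, F) = -7 (b(D, F) = -3 + (-2 - 2) = -3 - 4 = -7)
c(n) = 0
g(Q, C) = -3 + (C + Q)/C (g(Q, C) = -3 + (Q + C)/(C + 0) = -3 + (C + Q)/C)
g(-5, -1)*115 + b(-6, 12) = (-2 - 5/(-1))*115 - 7 = (-2 - 5*(-1))*115 - 7 = (-2 + 5)*115 - 7 = 3*115 - 7 = 345 - 7 = 338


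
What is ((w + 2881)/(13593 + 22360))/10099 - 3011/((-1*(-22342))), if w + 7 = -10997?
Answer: -1093443507883/8112142190674 ≈ -0.13479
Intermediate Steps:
w = -11004 (w = -7 - 10997 = -11004)
((w + 2881)/(13593 + 22360))/10099 - 3011/((-1*(-22342))) = ((-11004 + 2881)/(13593 + 22360))/10099 - 3011/((-1*(-22342))) = -8123/35953*(1/10099) - 3011/22342 = -8123*1/35953*(1/10099) - 3011*1/22342 = -8123/35953*1/10099 - 3011/22342 = -8123/363089347 - 3011/22342 = -1093443507883/8112142190674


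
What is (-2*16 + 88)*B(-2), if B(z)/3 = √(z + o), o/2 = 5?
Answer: 336*√2 ≈ 475.18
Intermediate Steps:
o = 10 (o = 2*5 = 10)
B(z) = 3*√(10 + z) (B(z) = 3*√(z + 10) = 3*√(10 + z))
(-2*16 + 88)*B(-2) = (-2*16 + 88)*(3*√(10 - 2)) = (-32 + 88)*(3*√8) = 56*(3*(2*√2)) = 56*(6*√2) = 336*√2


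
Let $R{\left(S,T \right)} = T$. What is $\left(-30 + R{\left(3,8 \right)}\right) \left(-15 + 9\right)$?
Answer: $132$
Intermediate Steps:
$\left(-30 + R{\left(3,8 \right)}\right) \left(-15 + 9\right) = \left(-30 + 8\right) \left(-15 + 9\right) = \left(-22\right) \left(-6\right) = 132$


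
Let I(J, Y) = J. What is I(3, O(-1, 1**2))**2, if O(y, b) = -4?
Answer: 9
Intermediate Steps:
I(3, O(-1, 1**2))**2 = 3**2 = 9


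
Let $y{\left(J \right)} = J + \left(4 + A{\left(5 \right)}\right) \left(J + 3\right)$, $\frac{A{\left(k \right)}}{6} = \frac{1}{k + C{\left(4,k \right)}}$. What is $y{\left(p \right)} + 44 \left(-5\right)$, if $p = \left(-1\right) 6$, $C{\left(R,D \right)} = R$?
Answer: $-240$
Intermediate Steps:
$p = -6$
$A{\left(k \right)} = \frac{6}{4 + k}$ ($A{\left(k \right)} = \frac{6}{k + 4} = \frac{6}{4 + k}$)
$y{\left(J \right)} = 14 + \frac{17 J}{3}$ ($y{\left(J \right)} = J + \left(4 + \frac{6}{4 + 5}\right) \left(J + 3\right) = J + \left(4 + \frac{6}{9}\right) \left(3 + J\right) = J + \left(4 + 6 \cdot \frac{1}{9}\right) \left(3 + J\right) = J + \left(4 + \frac{2}{3}\right) \left(3 + J\right) = J + \frac{14 \left(3 + J\right)}{3} = J + \left(14 + \frac{14 J}{3}\right) = 14 + \frac{17 J}{3}$)
$y{\left(p \right)} + 44 \left(-5\right) = \left(14 + \frac{17}{3} \left(-6\right)\right) + 44 \left(-5\right) = \left(14 - 34\right) - 220 = -20 - 220 = -240$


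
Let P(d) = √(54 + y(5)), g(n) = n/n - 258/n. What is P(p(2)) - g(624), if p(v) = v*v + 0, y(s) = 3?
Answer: -61/104 + √57 ≈ 6.9633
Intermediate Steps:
g(n) = 1 - 258/n
p(v) = v² (p(v) = v² + 0 = v²)
P(d) = √57 (P(d) = √(54 + 3) = √57)
P(p(2)) - g(624) = √57 - (-258 + 624)/624 = √57 - 366/624 = √57 - 1*61/104 = √57 - 61/104 = -61/104 + √57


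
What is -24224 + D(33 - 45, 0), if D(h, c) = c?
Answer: -24224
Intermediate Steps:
-24224 + D(33 - 45, 0) = -24224 + 0 = -24224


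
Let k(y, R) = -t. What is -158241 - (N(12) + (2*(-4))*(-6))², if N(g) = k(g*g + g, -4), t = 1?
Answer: -160450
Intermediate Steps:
k(y, R) = -1 (k(y, R) = -1*1 = -1)
N(g) = -1
-158241 - (N(12) + (2*(-4))*(-6))² = -158241 - (-1 + (2*(-4))*(-6))² = -158241 - (-1 - 8*(-6))² = -158241 - (-1 + 48)² = -158241 - 1*47² = -158241 - 1*2209 = -158241 - 2209 = -160450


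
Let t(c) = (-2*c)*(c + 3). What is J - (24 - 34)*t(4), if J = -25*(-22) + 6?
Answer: -4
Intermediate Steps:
t(c) = -2*c*(3 + c) (t(c) = (-2*c)*(3 + c) = -2*c*(3 + c))
J = 556 (J = 550 + 6 = 556)
J - (24 - 34)*t(4) = 556 - (24 - 34)*(-2*4*(3 + 4)) = 556 - (-10)*(-2*4*7) = 556 - (-10)*(-56) = 556 - 1*560 = 556 - 560 = -4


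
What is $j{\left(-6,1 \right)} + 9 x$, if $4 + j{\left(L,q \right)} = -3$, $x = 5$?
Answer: $38$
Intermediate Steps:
$j{\left(L,q \right)} = -7$ ($j{\left(L,q \right)} = -4 - 3 = -7$)
$j{\left(-6,1 \right)} + 9 x = -7 + 9 \cdot 5 = -7 + 45 = 38$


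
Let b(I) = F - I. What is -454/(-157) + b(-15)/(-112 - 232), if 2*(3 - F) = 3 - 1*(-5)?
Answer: 76989/27004 ≈ 2.8510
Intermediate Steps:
F = -1 (F = 3 - (3 - 1*(-5))/2 = 3 - (3 + 5)/2 = 3 - ½*8 = 3 - 4 = -1)
b(I) = -1 - I
-454/(-157) + b(-15)/(-112 - 232) = -454/(-157) + (-1 - 1*(-15))/(-112 - 232) = -454*(-1/157) + (-1 + 15)/(-344) = 454/157 + 14*(-1/344) = 454/157 - 7/172 = 76989/27004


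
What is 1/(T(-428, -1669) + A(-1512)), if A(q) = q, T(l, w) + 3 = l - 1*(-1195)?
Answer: -1/748 ≈ -0.0013369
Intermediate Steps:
T(l, w) = 1192 + l (T(l, w) = -3 + (l - 1*(-1195)) = -3 + (l + 1195) = -3 + (1195 + l) = 1192 + l)
1/(T(-428, -1669) + A(-1512)) = 1/((1192 - 428) - 1512) = 1/(764 - 1512) = 1/(-748) = -1/748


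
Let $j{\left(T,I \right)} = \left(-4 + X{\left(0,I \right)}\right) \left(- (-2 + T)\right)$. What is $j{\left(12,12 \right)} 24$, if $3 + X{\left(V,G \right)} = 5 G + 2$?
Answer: $-13200$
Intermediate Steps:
$X{\left(V,G \right)} = -1 + 5 G$ ($X{\left(V,G \right)} = -3 + \left(5 G + 2\right) = -3 + \left(2 + 5 G\right) = -1 + 5 G$)
$j{\left(T,I \right)} = \left(-5 + 5 I\right) \left(2 - T\right)$ ($j{\left(T,I \right)} = \left(-4 + \left(-1 + 5 I\right)\right) \left(- (-2 + T)\right) = \left(-5 + 5 I\right) \left(2 - T\right)$)
$j{\left(12,12 \right)} 24 = \left(-10 + 5 \cdot 12 + 10 \cdot 12 - 60 \cdot 12\right) 24 = \left(-10 + 60 + 120 - 720\right) 24 = \left(-550\right) 24 = -13200$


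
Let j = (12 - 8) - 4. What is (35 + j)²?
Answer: 1225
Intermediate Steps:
j = 0 (j = 4 - 4 = 0)
(35 + j)² = (35 + 0)² = 35² = 1225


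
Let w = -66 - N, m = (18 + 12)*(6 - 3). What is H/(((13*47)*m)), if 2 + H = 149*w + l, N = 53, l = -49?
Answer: -8891/27495 ≈ -0.32337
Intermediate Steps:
m = 90 (m = 30*3 = 90)
w = -119 (w = -66 - 1*53 = -66 - 53 = -119)
H = -17782 (H = -2 + (149*(-119) - 49) = -2 + (-17731 - 49) = -2 - 17780 = -17782)
H/(((13*47)*m)) = -17782/((13*47)*90) = -17782/(611*90) = -17782/54990 = -17782*1/54990 = -8891/27495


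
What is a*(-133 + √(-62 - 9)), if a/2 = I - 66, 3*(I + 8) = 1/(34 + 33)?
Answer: 3956218/201 - 29746*I*√71/201 ≈ 19683.0 - 1247.0*I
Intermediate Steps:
I = -1607/201 (I = -8 + 1/(3*(34 + 33)) = -8 + (⅓)/67 = -8 + (⅓)*(1/67) = -8 + 1/201 = -1607/201 ≈ -7.9950)
a = -29746/201 (a = 2*(-1607/201 - 66) = 2*(-14873/201) = -29746/201 ≈ -147.99)
a*(-133 + √(-62 - 9)) = -29746*(-133 + √(-62 - 9))/201 = -29746*(-133 + √(-71))/201 = -29746*(-133 + I*√71)/201 = 3956218/201 - 29746*I*√71/201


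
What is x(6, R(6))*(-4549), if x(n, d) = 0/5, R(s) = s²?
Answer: 0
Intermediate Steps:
x(n, d) = 0 (x(n, d) = 0*(⅕) = 0)
x(6, R(6))*(-4549) = 0*(-4549) = 0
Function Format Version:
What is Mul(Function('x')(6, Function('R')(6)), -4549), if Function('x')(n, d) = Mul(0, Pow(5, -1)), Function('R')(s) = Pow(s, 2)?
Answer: 0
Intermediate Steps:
Function('x')(n, d) = 0 (Function('x')(n, d) = Mul(0, Rational(1, 5)) = 0)
Mul(Function('x')(6, Function('R')(6)), -4549) = Mul(0, -4549) = 0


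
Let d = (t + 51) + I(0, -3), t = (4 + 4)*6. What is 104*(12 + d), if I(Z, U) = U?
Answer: 11232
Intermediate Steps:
t = 48 (t = 8*6 = 48)
d = 96 (d = (48 + 51) - 3 = 99 - 3 = 96)
104*(12 + d) = 104*(12 + 96) = 104*108 = 11232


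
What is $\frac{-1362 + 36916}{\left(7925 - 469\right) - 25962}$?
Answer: $- \frac{17777}{9253} \approx -1.9212$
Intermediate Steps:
$\frac{-1362 + 36916}{\left(7925 - 469\right) - 25962} = \frac{35554}{7456 - 25962} = \frac{35554}{-18506} = 35554 \left(- \frac{1}{18506}\right) = - \frac{17777}{9253}$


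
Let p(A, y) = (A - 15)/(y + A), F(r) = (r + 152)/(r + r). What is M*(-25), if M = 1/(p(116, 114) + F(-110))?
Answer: -31625/314 ≈ -100.72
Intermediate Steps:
F(r) = (152 + r)/(2*r) (F(r) = (152 + r)/((2*r)) = (152 + r)*(1/(2*r)) = (152 + r)/(2*r))
p(A, y) = (-15 + A)/(A + y)
M = 1265/314 (M = 1/((-15 + 116)/(116 + 114) + (1/2)*(152 - 110)/(-110)) = 1/(101/230 + (1/2)*(-1/110)*42) = 1/((1/230)*101 - 21/110) = 1/(101/230 - 21/110) = 1/(314/1265) = 1265/314 ≈ 4.0287)
M*(-25) = (1265/314)*(-25) = -31625/314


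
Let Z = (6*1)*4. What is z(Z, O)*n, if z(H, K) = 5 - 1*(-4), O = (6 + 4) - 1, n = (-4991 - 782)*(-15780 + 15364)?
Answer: 21614112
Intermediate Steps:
n = 2401568 (n = -5773*(-416) = 2401568)
Z = 24 (Z = 6*4 = 24)
O = 9 (O = 10 - 1 = 9)
z(H, K) = 9 (z(H, K) = 5 + 4 = 9)
z(Z, O)*n = 9*2401568 = 21614112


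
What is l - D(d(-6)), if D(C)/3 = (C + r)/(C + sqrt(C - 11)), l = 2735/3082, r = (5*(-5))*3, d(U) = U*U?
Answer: 472729/126362 ≈ 3.7411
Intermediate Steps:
d(U) = U**2
r = -75 (r = -25*3 = -75)
l = 2735/3082 (l = 2735*(1/3082) = 2735/3082 ≈ 0.88741)
D(C) = 3*(-75 + C)/(C + sqrt(-11 + C)) (D(C) = 3*((C - 75)/(C + sqrt(C - 11))) = 3*((-75 + C)/(C + sqrt(-11 + C))) = 3*(-75 + C)/(C + sqrt(-11 + C)))
l - D(d(-6)) = 2735/3082 - 3*(-75 + (-6)**2)/((-6)**2 + sqrt(-11 + (-6)**2)) = 2735/3082 - 3*(-75 + 36)/(36 + sqrt(-11 + 36)) = 2735/3082 - 3*(-39)/(36 + sqrt(25)) = 2735/3082 - 3*(-39)/(36 + 5) = 2735/3082 - 3*(-39)/41 = 2735/3082 - 1*(-117/41) = 2735/3082 + 117/41 = 472729/126362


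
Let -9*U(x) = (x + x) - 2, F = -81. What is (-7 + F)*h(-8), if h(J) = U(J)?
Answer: -176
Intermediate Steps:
U(x) = 2/9 - 2*x/9 (U(x) = -((x + x) - 2)/9 = -(2*x - 2)/9 = -(-2 + 2*x)/9 = 2/9 - 2*x/9)
h(J) = 2/9 - 2*J/9
(-7 + F)*h(-8) = (-7 - 81)*(2/9 - 2/9*(-8)) = -88*(2/9 + 16/9) = -88*2 = -176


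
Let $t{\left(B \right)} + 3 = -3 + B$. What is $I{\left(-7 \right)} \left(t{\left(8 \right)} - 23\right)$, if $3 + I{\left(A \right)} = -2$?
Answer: $105$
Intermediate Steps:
$I{\left(A \right)} = -5$ ($I{\left(A \right)} = -3 - 2 = -5$)
$t{\left(B \right)} = -6 + B$ ($t{\left(B \right)} = -3 + \left(-3 + B\right) = -6 + B$)
$I{\left(-7 \right)} \left(t{\left(8 \right)} - 23\right) = - 5 \left(\left(-6 + 8\right) - 23\right) = - 5 \left(2 - 23\right) = \left(-5\right) \left(-21\right) = 105$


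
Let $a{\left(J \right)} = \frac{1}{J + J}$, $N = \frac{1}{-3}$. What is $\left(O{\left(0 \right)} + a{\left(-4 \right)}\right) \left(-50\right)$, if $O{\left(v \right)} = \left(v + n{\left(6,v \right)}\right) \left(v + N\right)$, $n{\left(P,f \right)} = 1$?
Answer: $\frac{275}{12} \approx 22.917$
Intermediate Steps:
$N = - \frac{1}{3} \approx -0.33333$
$a{\left(J \right)} = \frac{1}{2 J}$
$O{\left(v \right)} = \left(1 + v\right) \left(- \frac{1}{3} + v\right)$ ($O{\left(v \right)} = \left(v + 1\right) \left(v - \frac{1}{3}\right) = \left(1 + v\right) \left(- \frac{1}{3} + v\right)$)
$\left(O{\left(0 \right)} + a{\left(-4 \right)}\right) \left(-50\right) = \left(\left(- \frac{1}{3} + 0^{2} + \frac{2}{3} \cdot 0\right) + \frac{1}{2 \left(-4\right)}\right) \left(-50\right) = \left(\left(- \frac{1}{3} + 0 + 0\right) + \frac{1}{2} \left(- \frac{1}{4}\right)\right) \left(-50\right) = \left(- \frac{1}{3} - \frac{1}{8}\right) \left(-50\right) = \left(- \frac{11}{24}\right) \left(-50\right) = \frac{275}{12}$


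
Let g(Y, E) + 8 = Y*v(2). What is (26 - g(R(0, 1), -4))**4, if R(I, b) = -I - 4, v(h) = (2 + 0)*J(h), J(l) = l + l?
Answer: 18974736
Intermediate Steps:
J(l) = 2*l
v(h) = 4*h (v(h) = (2 + 0)*(2*h) = 2*(2*h) = 4*h)
R(I, b) = -4 - I
g(Y, E) = -8 + 8*Y (g(Y, E) = -8 + Y*(4*2) = -8 + Y*8 = -8 + 8*Y)
(26 - g(R(0, 1), -4))**4 = (26 - (-8 + 8*(-4 - 1*0)))**4 = (26 - (-8 + 8*(-4 + 0)))**4 = (26 - (-8 + 8*(-4)))**4 = (26 - (-8 - 32))**4 = (26 - 1*(-40))**4 = (26 + 40)**4 = 66**4 = 18974736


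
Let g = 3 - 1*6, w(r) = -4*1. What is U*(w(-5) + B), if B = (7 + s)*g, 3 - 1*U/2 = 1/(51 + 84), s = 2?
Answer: -25048/135 ≈ -185.54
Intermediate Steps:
w(r) = -4
g = -3 (g = 3 - 6 = -3)
U = 808/135 (U = 6 - 2/(51 + 84) = 6 - 2/135 = 808/135 ≈ 5.9852)
B = -27 (B = (7 + 2)*(-3) = 9*(-3) = -27)
U*(w(-5) + B) = 808*(-4 - 27)/135 = (808/135)*(-31) = -25048/135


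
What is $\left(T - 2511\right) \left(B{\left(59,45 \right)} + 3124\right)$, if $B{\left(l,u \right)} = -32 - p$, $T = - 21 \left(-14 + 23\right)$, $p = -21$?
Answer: $-8405100$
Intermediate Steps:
$T = -189$ ($T = \left(-21\right) 9 = -189$)
$B{\left(l,u \right)} = -11$ ($B{\left(l,u \right)} = -32 - -21 = -32 + 21 = -11$)
$\left(T - 2511\right) \left(B{\left(59,45 \right)} + 3124\right) = \left(-189 - 2511\right) \left(-11 + 3124\right) = \left(-2700\right) 3113 = -8405100$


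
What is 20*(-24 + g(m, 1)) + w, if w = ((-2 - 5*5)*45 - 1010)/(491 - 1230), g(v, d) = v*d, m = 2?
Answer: -322935/739 ≈ -436.99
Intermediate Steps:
g(v, d) = d*v
w = 2225/739 (w = ((-2 - 25)*45 - 1010)/(-739) = (-27*45 - 1010)*(-1/739) = (-1215 - 1010)*(-1/739) = -2225*(-1/739) = 2225/739 ≈ 3.0108)
20*(-24 + g(m, 1)) + w = 20*(-24 + 1*2) + 2225/739 = 20*(-24 + 2) + 2225/739 = 20*(-22) + 2225/739 = -440 + 2225/739 = -322935/739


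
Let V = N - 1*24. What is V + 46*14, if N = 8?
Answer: 628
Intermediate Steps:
V = -16 (V = 8 - 1*24 = 8 - 24 = -16)
V + 46*14 = -16 + 46*14 = -16 + 644 = 628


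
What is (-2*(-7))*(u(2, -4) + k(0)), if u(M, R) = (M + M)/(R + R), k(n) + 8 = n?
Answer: -119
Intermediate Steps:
k(n) = -8 + n
u(M, R) = M/R (u(M, R) = (2*M)/((2*R)) = (2*M)*(1/(2*R)) = M/R)
(-2*(-7))*(u(2, -4) + k(0)) = (-2*(-7))*(2/(-4) + (-8 + 0)) = 14*(2*(-¼) - 8) = 14*(-½ - 8) = 14*(-17/2) = -119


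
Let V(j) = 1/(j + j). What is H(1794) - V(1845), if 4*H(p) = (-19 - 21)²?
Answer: 1475999/3690 ≈ 400.00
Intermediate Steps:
H(p) = 400 (H(p) = (-19 - 21)²/4 = (¼)*(-40)² = (¼)*1600 = 400)
V(j) = 1/(2*j)
H(1794) - V(1845) = 400 - 1/(2*1845) = 400 - 1*1/3690 = 400 - 1/3690 = 1475999/3690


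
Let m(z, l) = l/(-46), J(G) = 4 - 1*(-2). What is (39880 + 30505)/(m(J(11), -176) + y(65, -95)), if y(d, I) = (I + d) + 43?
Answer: 1618855/387 ≈ 4183.1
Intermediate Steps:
y(d, I) = 43 + I + d
J(G) = 6 (J(G) = 4 + 2 = 6)
m(z, l) = -l/46 (m(z, l) = l*(-1/46) = -l/46)
(39880 + 30505)/(m(J(11), -176) + y(65, -95)) = (39880 + 30505)/(-1/46*(-176) + (43 - 95 + 65)) = 70385/(88/23 + 13) = 70385/(387/23) = 70385*(23/387) = 1618855/387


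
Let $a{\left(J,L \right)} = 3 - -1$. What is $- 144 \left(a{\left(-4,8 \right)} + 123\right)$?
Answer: $-18288$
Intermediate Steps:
$a{\left(J,L \right)} = 4$ ($a{\left(J,L \right)} = 3 + 1 = 4$)
$- 144 \left(a{\left(-4,8 \right)} + 123\right) = - 144 \left(4 + 123\right) = \left(-144\right) 127 = -18288$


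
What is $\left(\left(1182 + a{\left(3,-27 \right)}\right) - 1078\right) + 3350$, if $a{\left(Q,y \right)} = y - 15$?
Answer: $3412$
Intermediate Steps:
$a{\left(Q,y \right)} = -15 + y$
$\left(\left(1182 + a{\left(3,-27 \right)}\right) - 1078\right) + 3350 = \left(\left(1182 - 42\right) - 1078\right) + 3350 = \left(1140 - 1078\right) + 3350 = 62 + 3350 = 3412$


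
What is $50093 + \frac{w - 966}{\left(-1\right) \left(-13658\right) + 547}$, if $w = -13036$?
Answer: $\frac{711557063}{14205} \approx 50092.0$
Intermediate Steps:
$50093 + \frac{w - 966}{\left(-1\right) \left(-13658\right) + 547} = 50093 + \frac{-13036 - 966}{\left(-1\right) \left(-13658\right) + 547} = 50093 - \frac{14002}{13658 + 547} = 50093 - \frac{14002}{14205} = \frac{711557063}{14205}$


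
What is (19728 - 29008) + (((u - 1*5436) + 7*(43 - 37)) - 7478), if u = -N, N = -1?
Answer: -22151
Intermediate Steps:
u = 1 (u = -1*(-1) = 1)
(19728 - 29008) + (((u - 1*5436) + 7*(43 - 37)) - 7478) = (19728 - 29008) + (((1 - 1*5436) + 7*(43 - 37)) - 7478) = -9280 + (((1 - 5436) + 7*6) - 7478) = -9280 + ((-5435 + 42) - 7478) = -9280 + (-5393 - 7478) = -9280 - 12871 = -22151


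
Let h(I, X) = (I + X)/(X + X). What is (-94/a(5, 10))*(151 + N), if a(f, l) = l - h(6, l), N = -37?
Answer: -26790/23 ≈ -1164.8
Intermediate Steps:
h(I, X) = (I + X)/(2*X) (h(I, X) = (I + X)/((2*X)) = (I + X)*(1/(2*X)) = (I + X)/(2*X))
a(f, l) = l - (6 + l)/(2*l)
(-94/a(5, 10))*(151 + N) = (-94/(-1/2 + 10 - 3/10))*(151 - 37) = -94/(-1/2 + 10 - 3*1/10)*114 = -94/(-1/2 + 10 - 3/10)*114 = -94/46/5*114 = -94*5/46*114 = -235/23*114 = -26790/23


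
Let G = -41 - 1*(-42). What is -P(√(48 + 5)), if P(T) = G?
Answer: -1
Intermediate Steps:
G = 1 (G = -41 + 42 = 1)
P(T) = 1
-P(√(48 + 5)) = -1*1 = -1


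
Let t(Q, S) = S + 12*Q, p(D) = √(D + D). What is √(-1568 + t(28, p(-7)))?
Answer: √(-1232 + I*√14) ≈ 0.0533 + 35.1*I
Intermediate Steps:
p(D) = √2*√D (p(D) = √(2*D) = √2*√D)
√(-1568 + t(28, p(-7))) = √(-1568 + (√2*√(-7) + 12*28)) = √(-1568 + (√2*(I*√7) + 336)) = √(-1568 + (I*√14 + 336)) = √(-1568 + (336 + I*√14)) = √(-1232 + I*√14)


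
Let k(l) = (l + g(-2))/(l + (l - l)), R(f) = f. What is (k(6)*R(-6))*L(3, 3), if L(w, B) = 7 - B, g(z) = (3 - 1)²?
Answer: -40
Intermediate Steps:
g(z) = 4 (g(z) = 2² = 4)
k(l) = (4 + l)/l (k(l) = (l + 4)/(l + (l - l)) = (4 + l)/(l + 0) = (4 + l)/l)
(k(6)*R(-6))*L(3, 3) = (((4 + 6)/6)*(-6))*(7 - 1*3) = (((⅙)*10)*(-6))*(7 - 3) = ((5/3)*(-6))*4 = -10*4 = -40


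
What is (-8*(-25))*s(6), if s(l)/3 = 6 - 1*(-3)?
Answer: 5400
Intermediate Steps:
s(l) = 27 (s(l) = 3*(6 - 1*(-3)) = 3*(6 + 3) = 3*9 = 27)
(-8*(-25))*s(6) = -8*(-25)*27 = 200*27 = 5400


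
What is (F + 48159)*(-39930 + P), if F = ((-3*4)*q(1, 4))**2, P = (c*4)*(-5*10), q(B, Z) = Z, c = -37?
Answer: -1641561390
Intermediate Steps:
P = 7400 (P = (-37*4)*(-5*10) = -148*(-50) = 7400)
F = 2304 (F = (-3*4*4)**2 = (-12*4)**2 = (-48)**2 = 2304)
(F + 48159)*(-39930 + P) = (2304 + 48159)*(-39930 + 7400) = 50463*(-32530) = -1641561390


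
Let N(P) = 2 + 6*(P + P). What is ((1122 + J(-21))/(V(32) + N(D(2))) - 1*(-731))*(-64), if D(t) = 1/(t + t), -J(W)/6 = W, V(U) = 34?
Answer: -48832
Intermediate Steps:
J(W) = -6*W
D(t) = 1/(2*t)
N(P) = 2 + 12*P (N(P) = 2 + 6*(2*P) = 2 + 12*P)
((1122 + J(-21))/(V(32) + N(D(2))) - 1*(-731))*(-64) = ((1122 - 6*(-21))/(34 + (2 + 12*((1/2)/2))) - 1*(-731))*(-64) = ((1122 + 126)/(34 + (2 + 12*((1/2)*(1/2)))) + 731)*(-64) = (1248/(34 + (2 + 12*(1/4))) + 731)*(-64) = (1248/(34 + (2 + 3)) + 731)*(-64) = (1248/(34 + 5) + 731)*(-64) = (1248/39 + 731)*(-64) = (1248*(1/39) + 731)*(-64) = (32 + 731)*(-64) = 763*(-64) = -48832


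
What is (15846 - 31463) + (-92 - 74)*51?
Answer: -24083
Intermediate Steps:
(15846 - 31463) + (-92 - 74)*51 = -15617 - 166*51 = -15617 - 8466 = -24083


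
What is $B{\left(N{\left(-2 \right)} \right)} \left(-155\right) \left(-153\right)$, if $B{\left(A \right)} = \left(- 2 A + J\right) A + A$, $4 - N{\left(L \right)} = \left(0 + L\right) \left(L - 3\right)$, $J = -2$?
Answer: $-1565190$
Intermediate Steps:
$N{\left(L \right)} = 4 - L \left(-3 + L\right)$ ($N{\left(L \right)} = 4 - \left(0 + L\right) \left(L - 3\right) = 4 - L \left(-3 + L\right)$)
$B{\left(A \right)} = A + A \left(-2 - 2 A\right)$ ($B{\left(A \right)} = \left(- 2 A - 2\right) A + A = \left(-2 - 2 A\right) A + A = A \left(-2 - 2 A\right) + A = A + A \left(-2 - 2 A\right)$)
$B{\left(N{\left(-2 \right)} \right)} \left(-155\right) \left(-153\right) = - \left(4 - \left(-2\right)^{2} + 3 \left(-2\right)\right) \left(1 + 2 \left(4 - \left(-2\right)^{2} + 3 \left(-2\right)\right)\right) \left(-155\right) \left(-153\right) = - \left(4 - 4 - 6\right) \left(1 + 2 \left(4 - 4 - 6\right)\right) \left(-155\right) \left(-153\right) = \left(-1\right) \left(-6\right) \left(1 + 2 \left(-6\right)\right) \left(-155\right) \left(-153\right) = \left(-1\right) \left(-6\right) \left(1 - 12\right) \left(-155\right) \left(-153\right) = \left(-1\right) \left(-6\right) \left(-11\right) \left(-155\right) \left(-153\right) = \left(-66\right) \left(-155\right) \left(-153\right) = 10230 \left(-153\right) = -1565190$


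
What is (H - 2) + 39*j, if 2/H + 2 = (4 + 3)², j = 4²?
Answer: 29236/47 ≈ 622.04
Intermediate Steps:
j = 16
H = 2/47 (H = 2/(-2 + (4 + 3)²) = 2/(-2 + 7²) = 2/(-2 + 49) = 2/47 ≈ 0.042553)
(H - 2) + 39*j = (2/47 - 2) + 39*16 = -92/47 + 624 = 29236/47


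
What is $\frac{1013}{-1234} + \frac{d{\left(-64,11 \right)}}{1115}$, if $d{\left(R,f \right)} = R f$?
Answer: $- \frac{1998231}{1375910} \approx -1.4523$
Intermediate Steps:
$\frac{1013}{-1234} + \frac{d{\left(-64,11 \right)}}{1115} = \frac{1013}{-1234} + \frac{\left(-64\right) 11}{1115} = 1013 \left(- \frac{1}{1234}\right) - \frac{704}{1115} = - \frac{1013}{1234} - \frac{704}{1115} = - \frac{1998231}{1375910}$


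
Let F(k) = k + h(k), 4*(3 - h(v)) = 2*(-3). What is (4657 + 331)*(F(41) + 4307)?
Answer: 21710270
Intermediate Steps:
h(v) = 9/2 (h(v) = 3 - (-3)/2 = 3 - ¼*(-6) = 3 + 3/2 = 9/2)
F(k) = 9/2 + k (F(k) = k + 9/2 = 9/2 + k)
(4657 + 331)*(F(41) + 4307) = (4657 + 331)*((9/2 + 41) + 4307) = 4988*(91/2 + 4307) = 4988*(8705/2) = 21710270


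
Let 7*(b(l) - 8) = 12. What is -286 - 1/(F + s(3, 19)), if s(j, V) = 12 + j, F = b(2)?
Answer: -49485/173 ≈ -286.04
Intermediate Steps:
b(l) = 68/7 (b(l) = 8 + (⅐)*12 = 8 + 12/7 = 68/7)
F = 68/7 ≈ 9.7143
-286 - 1/(F + s(3, 19)) = -286 - 1/(68/7 + (12 + 3)) = -286 - 1/(68/7 + 15) = -286 - 1/173/7 = -286 - 1*7/173 = -286 - 7/173 = -49485/173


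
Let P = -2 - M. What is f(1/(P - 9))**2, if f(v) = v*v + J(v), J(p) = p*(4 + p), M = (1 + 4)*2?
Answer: 6724/194481 ≈ 0.034574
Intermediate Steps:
M = 10 (M = 5*2 = 10)
P = -12 (P = -2 - 1*10 = -2 - 10 = -12)
f(v) = v**2 + v*(4 + v) (f(v) = v*v + v*(4 + v) = v**2 + v*(4 + v))
f(1/(P - 9))**2 = (2*(2 + 1/(-12 - 9))/(-12 - 9))**2 = (2*(2 + 1/(-21))/(-21))**2 = (2*(-1/21)*(2 - 1/21))**2 = (2*(-1/21)*(41/21))**2 = (-82/441)**2 = 6724/194481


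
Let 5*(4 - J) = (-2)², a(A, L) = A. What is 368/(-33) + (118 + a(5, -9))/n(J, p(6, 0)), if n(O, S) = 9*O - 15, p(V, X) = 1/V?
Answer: -1699/759 ≈ -2.2385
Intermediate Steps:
J = 16/5 (J = 4 - ⅕*(-2)² = 4 - ⅕*4 = 4 - ⅘ = 16/5 ≈ 3.2000)
n(O, S) = -15 + 9*O
368/(-33) + (118 + a(5, -9))/n(J, p(6, 0)) = 368/(-33) + (118 + 5)/(-15 + 9*(16/5)) = 368*(-1/33) + 123/(-15 + 144/5) = -368/33 + 123/(69/5) = -368/33 + 123*(5/69) = -368/33 + 205/23 = -1699/759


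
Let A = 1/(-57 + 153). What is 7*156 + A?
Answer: 104833/96 ≈ 1092.0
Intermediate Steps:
A = 1/96 ≈ 0.010417
7*156 + A = 7*156 + 1/96 = 1092 + 1/96 = 104833/96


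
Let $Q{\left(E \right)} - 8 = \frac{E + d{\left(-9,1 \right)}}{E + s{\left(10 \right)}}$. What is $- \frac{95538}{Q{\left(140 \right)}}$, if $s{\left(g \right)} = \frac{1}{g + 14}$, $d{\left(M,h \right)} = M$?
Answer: $- \frac{160551609}{15016} \approx -10692.0$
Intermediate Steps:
$s{\left(g \right)} = \frac{1}{14 + g}$
$Q{\left(E \right)} = 8 + \frac{-9 + E}{\frac{1}{24} + E}$ ($Q{\left(E \right)} = 8 + \frac{E - 9}{E + \frac{1}{14 + 10}} = 8 + \frac{-9 + E}{E + \frac{1}{24}} = 8 + \frac{-9 + E}{\frac{1}{24} + E}$)
$- \frac{95538}{Q{\left(140 \right)}} = - \frac{95538}{8 \frac{1}{1 + 24 \cdot 140} \left(-26 + 27 \cdot 140\right)} = - \frac{95538}{8 \frac{1}{1 + 3360} \left(-26 + 3780\right)} = - \frac{95538}{8 \cdot \frac{1}{3361} \cdot 3754} = - \frac{95538}{\frac{30032}{3361}} = \left(-95538\right) \frac{3361}{30032} = - \frac{160551609}{15016}$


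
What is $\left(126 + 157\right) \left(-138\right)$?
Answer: $-39054$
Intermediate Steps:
$\left(126 + 157\right) \left(-138\right) = 283 \left(-138\right) = -39054$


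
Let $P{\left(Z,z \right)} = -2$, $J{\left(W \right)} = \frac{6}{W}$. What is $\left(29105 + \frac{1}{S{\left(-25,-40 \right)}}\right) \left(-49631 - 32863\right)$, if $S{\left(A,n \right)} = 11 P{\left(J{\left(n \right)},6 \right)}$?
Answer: $- \frac{26410825323}{11} \approx -2.401 \cdot 10^{9}$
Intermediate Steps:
$S{\left(A,n \right)} = -22$ ($S{\left(A,n \right)} = 11 \left(-2\right) = -22$)
$\left(29105 + \frac{1}{S{\left(-25,-40 \right)}}\right) \left(-49631 - 32863\right) = \left(29105 + \frac{1}{-22}\right) \left(-49631 - 32863\right) = \left(29105 - \frac{1}{22}\right) \left(-82494\right) = \frac{640309}{22} \left(-82494\right) = - \frac{26410825323}{11}$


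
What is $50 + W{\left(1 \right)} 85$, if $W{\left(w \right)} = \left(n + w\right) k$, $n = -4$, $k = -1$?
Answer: $305$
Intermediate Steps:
$W{\left(w \right)} = 4 - w$ ($W{\left(w \right)} = \left(-4 + w\right) \left(-1\right) = 4 - w$)
$50 + W{\left(1 \right)} 85 = 50 + \left(4 - 1\right) 85 = 50 + 3 \cdot 85 = 50 + 255 = 305$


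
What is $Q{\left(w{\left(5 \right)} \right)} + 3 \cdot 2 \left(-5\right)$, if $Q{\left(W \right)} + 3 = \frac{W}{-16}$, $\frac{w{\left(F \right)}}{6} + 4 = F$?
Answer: $- \frac{267}{8} \approx -33.375$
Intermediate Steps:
$w{\left(F \right)} = -24 + 6 F$
$Q{\left(W \right)} = -3 - \frac{W}{16}$ ($Q{\left(W \right)} = -3 + \frac{W}{-16} = -3 + W \left(- \frac{1}{16}\right) = -3 - \frac{W}{16}$)
$Q{\left(w{\left(5 \right)} \right)} + 3 \cdot 2 \left(-5\right) = \left(-3 - \frac{-24 + 6 \cdot 5}{16}\right) + 3 \cdot 2 \left(-5\right) = \left(-3 - \frac{-24 + 30}{16}\right) + 6 \left(-5\right) = \left(-3 - \frac{3}{8}\right) - 30 = - \frac{27}{8} - 30 = - \frac{267}{8}$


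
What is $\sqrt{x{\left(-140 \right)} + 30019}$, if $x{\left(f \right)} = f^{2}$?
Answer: $29 \sqrt{59} \approx 222.75$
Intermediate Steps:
$\sqrt{x{\left(-140 \right)} + 30019} = \sqrt{\left(-140\right)^{2} + 30019} = \sqrt{19600 + 30019} = \sqrt{49619} = 29 \sqrt{59}$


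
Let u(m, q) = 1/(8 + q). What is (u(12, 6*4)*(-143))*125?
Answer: -17875/32 ≈ -558.59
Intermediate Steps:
(u(12, 6*4)*(-143))*125 = (-143/(8 + 6*4))*125 = (-143/(8 + 24))*125 = (-143/32)*125 = ((1/32)*(-143))*125 = -143/32*125 = -17875/32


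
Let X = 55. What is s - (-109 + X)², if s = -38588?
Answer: -41504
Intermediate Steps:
s - (-109 + X)² = -38588 - (-109 + 55)² = -38588 - 1*(-54)² = -38588 - 1*2916 = -38588 - 2916 = -41504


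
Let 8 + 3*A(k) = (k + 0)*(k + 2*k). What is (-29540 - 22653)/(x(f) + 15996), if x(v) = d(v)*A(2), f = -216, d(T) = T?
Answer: -52193/15708 ≈ -3.3227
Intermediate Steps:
A(k) = -8/3 + k**2 (A(k) = -8/3 + ((k + 0)*(k + 2*k))/3 = -8/3 + (k*(3*k))/3 = -8/3 + (3*k**2)/3 = -8/3 + k**2)
x(v) = 4*v/3 (x(v) = v*(-8/3 + 2**2) = v*(-8/3 + 4) = v*(4/3) = 4*v/3)
(-29540 - 22653)/(x(f) + 15996) = (-29540 - 22653)/((4/3)*(-216) + 15996) = -52193/(-288 + 15996) = -52193/15708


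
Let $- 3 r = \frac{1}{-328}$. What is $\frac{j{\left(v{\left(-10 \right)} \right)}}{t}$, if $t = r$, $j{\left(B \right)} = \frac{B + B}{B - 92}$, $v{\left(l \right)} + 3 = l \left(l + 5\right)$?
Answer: $- \frac{30832}{15} \approx -2055.5$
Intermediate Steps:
$v{\left(l \right)} = -3 + l \left(5 + l\right)$ ($v{\left(l \right)} = -3 + l \left(l + 5\right) = -3 + l \left(5 + l\right)$)
$r = \frac{1}{984}$ ($r = - \frac{1}{3 \left(-328\right)} = \left(- \frac{1}{3}\right) \left(- \frac{1}{328}\right) = \frac{1}{984} \approx 0.0010163$)
$j{\left(B \right)} = \frac{2 B}{-92 + B}$
$t = \frac{1}{984} \approx 0.0010163$
$\frac{j{\left(v{\left(-10 \right)} \right)}}{t} = \frac{2 \left(-3 + \left(-10\right)^{2} + 5 \left(-10\right)\right)}{-92 + \left(-3 + \left(-10\right)^{2} + 5 \left(-10\right)\right)} \frac{1}{\frac{1}{984}} = \frac{2 \left(-3 + 100 - 50\right)}{-92 - -47} \cdot 984 = 2 \cdot 47 \frac{1}{-92 + 47} \cdot 984 = 2 \cdot 47 \frac{1}{-45} \cdot 984 = 2 \cdot 47 \left(- \frac{1}{45}\right) 984 = \left(- \frac{94}{45}\right) 984 = - \frac{30832}{15}$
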